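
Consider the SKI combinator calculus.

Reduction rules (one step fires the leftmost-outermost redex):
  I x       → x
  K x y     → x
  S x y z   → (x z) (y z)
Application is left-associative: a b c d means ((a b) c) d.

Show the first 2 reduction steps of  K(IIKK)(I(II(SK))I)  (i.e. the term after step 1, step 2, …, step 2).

  start: K(IIKK)(I(II(SK))I)
  [1] IIKK
  [2] IKK

Answer: after 2 steps: IKK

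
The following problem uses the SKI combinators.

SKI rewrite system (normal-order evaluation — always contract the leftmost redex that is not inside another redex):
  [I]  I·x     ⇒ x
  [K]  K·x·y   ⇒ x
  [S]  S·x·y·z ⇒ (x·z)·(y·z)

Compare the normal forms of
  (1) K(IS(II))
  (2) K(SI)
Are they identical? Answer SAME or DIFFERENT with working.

Answer: SAME — A ⇓ K(SI), B ⇓ K(SI)

Reduction:
Term A:
  start: K(IS(II))
  [1] K(S(II))
  [2] K(SI)

Term B:
  start: K(SI)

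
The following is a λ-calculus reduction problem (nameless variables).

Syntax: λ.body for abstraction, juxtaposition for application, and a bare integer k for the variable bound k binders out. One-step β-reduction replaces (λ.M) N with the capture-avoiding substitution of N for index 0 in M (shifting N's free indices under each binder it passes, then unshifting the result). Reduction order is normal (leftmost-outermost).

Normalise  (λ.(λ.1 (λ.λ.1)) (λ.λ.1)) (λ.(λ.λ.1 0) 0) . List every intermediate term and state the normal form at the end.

Answer: normal form = λ.λ.1  (in 5 steps)

Working:
  start: (λ.(λ.1 (λ.λ.1)) (λ.λ.1)) (λ.(λ.λ.1 0) 0)
  →1  (λ.(λ.(λ.λ.1 0) 0) (λ.λ.1)) (λ.λ.1)
  →2  (λ.(λ.λ.1 0) 0) (λ.λ.1)
  →3  (λ.λ.1 0) (λ.λ.1)
  →4  λ.(λ.λ.1) 0
  →5  λ.λ.1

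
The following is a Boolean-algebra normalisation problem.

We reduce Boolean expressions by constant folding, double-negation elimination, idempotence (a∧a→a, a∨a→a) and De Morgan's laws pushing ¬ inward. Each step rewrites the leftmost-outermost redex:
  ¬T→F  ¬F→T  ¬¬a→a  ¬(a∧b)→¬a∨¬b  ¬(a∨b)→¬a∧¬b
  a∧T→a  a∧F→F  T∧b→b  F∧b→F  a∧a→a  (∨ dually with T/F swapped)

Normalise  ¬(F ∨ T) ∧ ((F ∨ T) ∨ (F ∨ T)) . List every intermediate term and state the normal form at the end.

  start: ¬(F ∨ T) ∧ ((F ∨ T) ∨ (F ∨ T))
  →1  (¬F ∧ ¬T) ∧ ((F ∨ T) ∨ (F ∨ T))
  →2  (T ∧ ¬T) ∧ ((F ∨ T) ∨ (F ∨ T))
  →3  ¬T ∧ ((F ∨ T) ∨ (F ∨ T))
  →4  F ∧ ((F ∨ T) ∨ (F ∨ T))
  →5  F

Answer: normal form = F  (in 5 steps)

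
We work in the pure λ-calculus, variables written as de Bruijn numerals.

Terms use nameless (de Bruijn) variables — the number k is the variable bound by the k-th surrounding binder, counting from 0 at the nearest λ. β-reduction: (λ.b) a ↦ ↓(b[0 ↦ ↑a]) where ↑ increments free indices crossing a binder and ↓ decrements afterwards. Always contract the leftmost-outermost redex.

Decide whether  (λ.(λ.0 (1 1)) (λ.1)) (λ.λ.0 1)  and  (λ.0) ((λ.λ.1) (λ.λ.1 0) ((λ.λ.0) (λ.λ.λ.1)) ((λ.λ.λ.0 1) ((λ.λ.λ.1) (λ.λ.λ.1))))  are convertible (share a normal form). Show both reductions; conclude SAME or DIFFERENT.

Term A:
  start: (λ.(λ.0 (1 1)) (λ.1)) (λ.λ.0 1)
  →1  (λ.0 ((λ.λ.0 1) (λ.λ.0 1))) (λ.λ.λ.0 1)
  →2  (λ.λ.λ.0 1) ((λ.λ.0 1) (λ.λ.0 1))
  →3  λ.λ.0 1

Term B:
  start: (λ.0) ((λ.λ.1) (λ.λ.1 0) ((λ.λ.0) (λ.λ.λ.1)) ((λ.λ.λ.0 1) ((λ.λ.λ.1) (λ.λ.λ.1))))
  →1  (λ.λ.1) (λ.λ.1 0) ((λ.λ.0) (λ.λ.λ.1)) ((λ.λ.λ.0 1) ((λ.λ.λ.1) (λ.λ.λ.1)))
  →2  (λ.λ.λ.1 0) ((λ.λ.0) (λ.λ.λ.1)) ((λ.λ.λ.0 1) ((λ.λ.λ.1) (λ.λ.λ.1)))
  →3  (λ.λ.1 0) ((λ.λ.λ.0 1) ((λ.λ.λ.1) (λ.λ.λ.1)))
  →4  λ.(λ.λ.λ.0 1) ((λ.λ.λ.1) (λ.λ.λ.1)) 0
  →5  λ.(λ.λ.0 1) 0
  →6  λ.λ.0 1

Answer: SAME — A ⇓ λ.λ.0 1, B ⇓ λ.λ.0 1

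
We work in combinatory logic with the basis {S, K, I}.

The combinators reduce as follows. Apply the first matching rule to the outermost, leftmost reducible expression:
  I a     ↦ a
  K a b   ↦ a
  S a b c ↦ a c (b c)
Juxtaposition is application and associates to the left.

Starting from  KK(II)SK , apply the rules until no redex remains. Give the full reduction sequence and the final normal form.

  start: KK(II)SK
  step 1: KSK
  step 2: S

Answer: normal form = S  (in 2 steps)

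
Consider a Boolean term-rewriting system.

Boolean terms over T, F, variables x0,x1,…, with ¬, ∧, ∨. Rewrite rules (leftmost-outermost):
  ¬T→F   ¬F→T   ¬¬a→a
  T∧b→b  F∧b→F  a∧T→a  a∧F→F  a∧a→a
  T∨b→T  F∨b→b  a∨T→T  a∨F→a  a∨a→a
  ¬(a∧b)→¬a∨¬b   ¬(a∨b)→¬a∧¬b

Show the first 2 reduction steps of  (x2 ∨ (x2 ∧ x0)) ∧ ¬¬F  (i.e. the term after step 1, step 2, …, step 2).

Answer: after 2 steps: F

Reduction:
  start: (x2 ∨ (x2 ∧ x0)) ∧ ¬¬F
  step 1: (x2 ∨ (x2 ∧ x0)) ∧ F
  step 2: F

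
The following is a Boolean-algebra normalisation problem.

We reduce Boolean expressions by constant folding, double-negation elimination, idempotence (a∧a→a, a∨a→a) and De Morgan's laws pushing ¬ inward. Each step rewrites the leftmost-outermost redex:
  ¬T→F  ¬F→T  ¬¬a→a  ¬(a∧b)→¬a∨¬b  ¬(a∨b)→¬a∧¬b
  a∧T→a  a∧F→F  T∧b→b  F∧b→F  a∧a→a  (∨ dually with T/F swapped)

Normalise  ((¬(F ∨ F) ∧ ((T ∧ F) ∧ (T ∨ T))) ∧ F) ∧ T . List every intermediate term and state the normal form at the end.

Answer: normal form = F  (in 2 steps)

Reduction:
  start: ((¬(F ∨ F) ∧ ((T ∧ F) ∧ (T ∨ T))) ∧ F) ∧ T
  [1] (¬(F ∨ F) ∧ ((T ∧ F) ∧ (T ∨ T))) ∧ F
  [2] F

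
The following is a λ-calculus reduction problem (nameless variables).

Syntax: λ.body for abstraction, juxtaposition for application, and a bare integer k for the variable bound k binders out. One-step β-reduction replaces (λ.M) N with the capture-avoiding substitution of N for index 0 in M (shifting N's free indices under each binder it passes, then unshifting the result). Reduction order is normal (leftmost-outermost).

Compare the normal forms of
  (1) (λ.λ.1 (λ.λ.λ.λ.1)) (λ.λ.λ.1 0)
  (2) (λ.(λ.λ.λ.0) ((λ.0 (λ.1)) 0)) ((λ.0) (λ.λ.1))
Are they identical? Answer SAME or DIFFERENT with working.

Answer: DIFFERENT — A ⇓ λ.λ.λ.1 0, B ⇓ λ.λ.0

Working:
Term A:
  start: (λ.λ.1 (λ.λ.λ.λ.1)) (λ.λ.λ.1 0)
  →1  λ.(λ.λ.λ.1 0) (λ.λ.λ.λ.1)
  →2  λ.λ.λ.1 0

Term B:
  start: (λ.(λ.λ.λ.0) ((λ.0 (λ.1)) 0)) ((λ.0) (λ.λ.1))
  →1  (λ.λ.λ.0) ((λ.0 (λ.1)) ((λ.0) (λ.λ.1)))
  →2  λ.λ.0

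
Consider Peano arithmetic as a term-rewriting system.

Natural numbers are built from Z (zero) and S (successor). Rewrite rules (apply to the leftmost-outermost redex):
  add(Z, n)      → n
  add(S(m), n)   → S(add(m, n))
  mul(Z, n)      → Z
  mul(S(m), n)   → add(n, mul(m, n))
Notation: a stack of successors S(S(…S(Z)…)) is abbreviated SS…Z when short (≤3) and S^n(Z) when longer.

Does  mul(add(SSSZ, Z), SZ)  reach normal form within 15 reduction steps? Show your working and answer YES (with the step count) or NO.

  start: mul(add(SSSZ, Z), SZ)
  →1  mul(S(add(SSZ, Z)), SZ)
  →2  add(SZ, mul(add(SSZ, Z), SZ))
  →3  S(add(Z, mul(add(SSZ, Z), SZ)))
  →4  S(mul(add(SSZ, Z), SZ))
  →5  S(mul(S(add(SZ, Z)), SZ))
  →6  S(add(SZ, mul(add(SZ, Z), SZ)))
  →7  S(S(add(Z, mul(add(SZ, Z), SZ))))
  →8  S(S(mul(add(SZ, Z), SZ)))
  →9  S(S(mul(S(add(Z, Z)), SZ)))
  →10  S(S(add(SZ, mul(add(Z, Z), SZ))))
  →11  S(S(S(add(Z, mul(add(Z, Z), SZ)))))
  →12  S(S(S(mul(add(Z, Z), SZ))))
  →13  S(S(S(mul(Z, SZ))))
  →14  SSSZ

Answer: YES — reaches normal form SSSZ in 14 ≤ 15 steps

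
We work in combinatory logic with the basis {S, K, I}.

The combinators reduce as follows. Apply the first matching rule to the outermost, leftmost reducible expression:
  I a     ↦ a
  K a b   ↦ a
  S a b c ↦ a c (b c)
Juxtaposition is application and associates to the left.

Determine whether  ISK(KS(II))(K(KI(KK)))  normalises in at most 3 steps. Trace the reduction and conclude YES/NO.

  start: ISK(KS(II))(K(KI(KK)))
  →1  SK(KS(II))(K(KI(KK)))
  →2  K(K(KI(KK)))(KS(II)(K(KI(KK))))
  →3  K(KI(KK))

Answer: NO — after 3 steps the term is K(KI(KK)), not yet normal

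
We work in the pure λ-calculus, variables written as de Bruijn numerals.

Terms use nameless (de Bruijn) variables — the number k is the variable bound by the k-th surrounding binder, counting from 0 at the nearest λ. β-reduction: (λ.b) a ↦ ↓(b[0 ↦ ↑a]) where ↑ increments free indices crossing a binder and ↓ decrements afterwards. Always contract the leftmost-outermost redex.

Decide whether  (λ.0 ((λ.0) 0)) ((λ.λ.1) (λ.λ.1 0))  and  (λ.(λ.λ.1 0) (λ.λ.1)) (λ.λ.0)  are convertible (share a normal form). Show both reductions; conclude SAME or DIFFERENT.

Answer: DIFFERENT — A ⇓ λ.λ.1 0, B ⇓ λ.λ.1

Derivation:
Term A:
  start: (λ.0 ((λ.0) 0)) ((λ.λ.1) (λ.λ.1 0))
  [1] (λ.λ.1) (λ.λ.1 0) ((λ.0) ((λ.λ.1) (λ.λ.1 0)))
  [2] (λ.λ.λ.1 0) ((λ.0) ((λ.λ.1) (λ.λ.1 0)))
  [3] λ.λ.1 0

Term B:
  start: (λ.(λ.λ.1 0) (λ.λ.1)) (λ.λ.0)
  [1] (λ.λ.1 0) (λ.λ.1)
  [2] λ.(λ.λ.1) 0
  [3] λ.λ.1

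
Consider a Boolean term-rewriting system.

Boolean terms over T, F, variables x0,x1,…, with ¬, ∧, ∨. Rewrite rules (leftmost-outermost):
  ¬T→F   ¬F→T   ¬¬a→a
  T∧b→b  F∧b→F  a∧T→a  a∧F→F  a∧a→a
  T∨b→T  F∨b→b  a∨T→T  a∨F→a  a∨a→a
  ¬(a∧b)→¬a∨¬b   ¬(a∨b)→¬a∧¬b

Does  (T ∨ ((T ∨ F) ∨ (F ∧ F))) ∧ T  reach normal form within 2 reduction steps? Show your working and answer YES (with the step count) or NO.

  start: (T ∨ ((T ∨ F) ∨ (F ∧ F))) ∧ T
  step 1: T ∨ ((T ∨ F) ∨ (F ∧ F))
  step 2: T

Answer: YES — reaches normal form T in 2 ≤ 2 steps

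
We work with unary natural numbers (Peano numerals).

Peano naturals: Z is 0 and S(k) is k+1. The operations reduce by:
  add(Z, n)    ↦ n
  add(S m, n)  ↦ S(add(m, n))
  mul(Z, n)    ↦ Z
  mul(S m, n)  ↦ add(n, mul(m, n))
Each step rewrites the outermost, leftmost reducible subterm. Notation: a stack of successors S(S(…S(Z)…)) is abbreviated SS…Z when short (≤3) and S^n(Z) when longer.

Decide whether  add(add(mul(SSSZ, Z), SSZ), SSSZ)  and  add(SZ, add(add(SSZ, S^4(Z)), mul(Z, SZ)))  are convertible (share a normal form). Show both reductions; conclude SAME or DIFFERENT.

Term A:
  start: add(add(mul(SSSZ, Z), SSZ), SSSZ)
  step 1: add(add(add(Z, mul(SSZ, Z)), SSZ), SSSZ)
  step 2: add(add(mul(SSZ, Z), SSZ), SSSZ)
  step 3: add(add(add(Z, mul(SZ, Z)), SSZ), SSSZ)
  step 4: add(add(mul(SZ, Z), SSZ), SSSZ)
  step 5: add(add(add(Z, mul(Z, Z)), SSZ), SSSZ)
  step 6: add(add(mul(Z, Z), SSZ), SSSZ)
  step 7: add(add(Z, SSZ), SSSZ)
  step 8: add(SSZ, SSSZ)
  step 9: S(add(SZ, SSSZ))
  step 10: S(S(add(Z, SSSZ)))
  step 11: S^5(Z)

Term B:
  start: add(SZ, add(add(SSZ, S^4(Z)), mul(Z, SZ)))
  step 1: S(add(Z, add(add(SSZ, S^4(Z)), mul(Z, SZ))))
  step 2: S(add(add(SSZ, S^4(Z)), mul(Z, SZ)))
  step 3: S(add(S(add(SZ, S^4(Z))), mul(Z, SZ)))
  step 4: S(S(add(add(SZ, S^4(Z)), mul(Z, SZ))))
  step 5: S(S(add(S(add(Z, S^4(Z))), mul(Z, SZ))))
  step 6: S(S(S(add(add(Z, S^4(Z)), mul(Z, SZ)))))
  step 7: S(S(S(add(S^4(Z), mul(Z, SZ)))))
  step 8: S(S(S(S(add(SSSZ, mul(Z, SZ))))))
  step 9: S(S(S(S(S(add(SSZ, mul(Z, SZ)))))))
  step 10: S(S(S(S(S(S(add(SZ, mul(Z, SZ))))))))
  step 11: S(S(S(S(S(S(S(add(Z, mul(Z, SZ)))))))))
  step 12: S(S(S(S(S(S(S(mul(Z, SZ))))))))
  step 13: S^7(Z)

Answer: DIFFERENT — A ⇓ S^5(Z), B ⇓ S^7(Z)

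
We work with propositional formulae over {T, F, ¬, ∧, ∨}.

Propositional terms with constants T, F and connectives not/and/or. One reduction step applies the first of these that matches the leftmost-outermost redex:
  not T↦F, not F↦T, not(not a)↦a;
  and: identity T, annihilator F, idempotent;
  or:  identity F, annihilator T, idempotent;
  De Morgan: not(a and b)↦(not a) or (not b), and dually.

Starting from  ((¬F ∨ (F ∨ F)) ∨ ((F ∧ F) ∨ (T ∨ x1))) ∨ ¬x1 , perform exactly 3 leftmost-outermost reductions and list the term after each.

Answer: after 3 steps: T ∨ ¬x1

Derivation:
  start: ((¬F ∨ (F ∨ F)) ∨ ((F ∧ F) ∨ (T ∨ x1))) ∨ ¬x1
  [1] ((T ∨ (F ∨ F)) ∨ ((F ∧ F) ∨ (T ∨ x1))) ∨ ¬x1
  [2] (T ∨ ((F ∧ F) ∨ (T ∨ x1))) ∨ ¬x1
  [3] T ∨ ¬x1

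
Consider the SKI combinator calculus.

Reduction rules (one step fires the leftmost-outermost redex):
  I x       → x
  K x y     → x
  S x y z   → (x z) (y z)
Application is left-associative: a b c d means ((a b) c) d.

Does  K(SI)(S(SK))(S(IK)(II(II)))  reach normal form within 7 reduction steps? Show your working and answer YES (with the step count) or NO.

Answer: YES — reaches normal form SI(SKI) in 5 ≤ 7 steps

Working:
  start: K(SI)(S(SK))(S(IK)(II(II)))
  →1  SI(S(IK)(II(II)))
  →2  SI(SK(II(II)))
  →3  SI(SK(I(II)))
  →4  SI(SK(II))
  →5  SI(SKI)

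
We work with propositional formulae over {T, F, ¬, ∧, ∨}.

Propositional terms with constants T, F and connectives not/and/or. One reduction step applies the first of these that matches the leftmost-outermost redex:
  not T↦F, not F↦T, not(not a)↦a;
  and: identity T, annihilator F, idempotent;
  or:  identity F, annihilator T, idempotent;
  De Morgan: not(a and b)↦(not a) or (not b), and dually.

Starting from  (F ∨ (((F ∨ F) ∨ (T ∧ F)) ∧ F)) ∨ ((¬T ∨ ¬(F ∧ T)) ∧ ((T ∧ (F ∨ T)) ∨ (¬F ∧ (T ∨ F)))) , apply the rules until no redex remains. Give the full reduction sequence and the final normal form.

Answer: normal form = T  (in 12 steps)

Derivation:
  start: (F ∨ (((F ∨ F) ∨ (T ∧ F)) ∧ F)) ∨ ((¬T ∨ ¬(F ∧ T)) ∧ ((T ∧ (F ∨ T)) ∨ (¬F ∧ (T ∨ F))))
  →1  (((F ∨ F) ∨ (T ∧ F)) ∧ F) ∨ ((¬T ∨ ¬(F ∧ T)) ∧ ((T ∧ (F ∨ T)) ∨ (¬F ∧ (T ∨ F))))
  →2  F ∨ ((¬T ∨ ¬(F ∧ T)) ∧ ((T ∧ (F ∨ T)) ∨ (¬F ∧ (T ∨ F))))
  →3  (¬T ∨ ¬(F ∧ T)) ∧ ((T ∧ (F ∨ T)) ∨ (¬F ∧ (T ∨ F)))
  →4  (F ∨ ¬(F ∧ T)) ∧ ((T ∧ (F ∨ T)) ∨ (¬F ∧ (T ∨ F)))
  →5  ¬(F ∧ T) ∧ ((T ∧ (F ∨ T)) ∨ (¬F ∧ (T ∨ F)))
  →6  (¬F ∨ ¬T) ∧ ((T ∧ (F ∨ T)) ∨ (¬F ∧ (T ∨ F)))
  →7  (T ∨ ¬T) ∧ ((T ∧ (F ∨ T)) ∨ (¬F ∧ (T ∨ F)))
  →8  T ∧ ((T ∧ (F ∨ T)) ∨ (¬F ∧ (T ∨ F)))
  →9  (T ∧ (F ∨ T)) ∨ (¬F ∧ (T ∨ F))
  →10  (F ∨ T) ∨ (¬F ∧ (T ∨ F))
  →11  T ∨ (¬F ∧ (T ∨ F))
  →12  T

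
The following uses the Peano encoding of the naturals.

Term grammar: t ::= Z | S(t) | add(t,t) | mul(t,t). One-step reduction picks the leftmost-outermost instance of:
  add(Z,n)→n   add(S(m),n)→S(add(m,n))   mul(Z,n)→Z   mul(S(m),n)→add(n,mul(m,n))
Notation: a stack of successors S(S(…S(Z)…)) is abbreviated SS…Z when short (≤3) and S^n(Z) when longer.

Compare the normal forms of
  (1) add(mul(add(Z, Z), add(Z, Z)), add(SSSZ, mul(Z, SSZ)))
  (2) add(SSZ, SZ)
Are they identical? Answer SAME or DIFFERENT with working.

Answer: SAME — A ⇓ SSSZ, B ⇓ SSSZ

Derivation:
Term A:
  start: add(mul(add(Z, Z), add(Z, Z)), add(SSSZ, mul(Z, SSZ)))
  step 1: add(mul(Z, add(Z, Z)), add(SSSZ, mul(Z, SSZ)))
  step 2: add(Z, add(SSSZ, mul(Z, SSZ)))
  step 3: add(SSSZ, mul(Z, SSZ))
  step 4: S(add(SSZ, mul(Z, SSZ)))
  step 5: S(S(add(SZ, mul(Z, SSZ))))
  step 6: S(S(S(add(Z, mul(Z, SSZ)))))
  step 7: S(S(S(mul(Z, SSZ))))
  step 8: SSSZ

Term B:
  start: add(SSZ, SZ)
  step 1: S(add(SZ, SZ))
  step 2: S(S(add(Z, SZ)))
  step 3: SSSZ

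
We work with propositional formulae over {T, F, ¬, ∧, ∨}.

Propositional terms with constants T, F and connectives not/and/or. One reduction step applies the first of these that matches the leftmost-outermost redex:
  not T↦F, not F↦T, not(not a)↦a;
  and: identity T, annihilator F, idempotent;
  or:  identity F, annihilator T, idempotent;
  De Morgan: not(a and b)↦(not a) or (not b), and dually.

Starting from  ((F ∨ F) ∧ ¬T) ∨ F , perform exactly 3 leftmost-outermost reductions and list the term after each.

  start: ((F ∨ F) ∧ ¬T) ∨ F
  [1] (F ∨ F) ∧ ¬T
  [2] F ∧ ¬T
  [3] F

Answer: after 3 steps: F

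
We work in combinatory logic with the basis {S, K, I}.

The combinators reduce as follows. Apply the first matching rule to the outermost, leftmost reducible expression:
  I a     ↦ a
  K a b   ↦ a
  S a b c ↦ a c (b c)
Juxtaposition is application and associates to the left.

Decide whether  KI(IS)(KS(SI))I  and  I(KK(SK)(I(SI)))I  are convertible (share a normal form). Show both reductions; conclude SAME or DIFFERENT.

Term A:
  start: KI(IS)(KS(SI))I
  [1] I(KS(SI))I
  [2] KS(SI)I
  [3] SI

Term B:
  start: I(KK(SK)(I(SI)))I
  [1] KK(SK)(I(SI))I
  [2] K(I(SI))I
  [3] I(SI)
  [4] SI

Answer: SAME — A ⇓ SI, B ⇓ SI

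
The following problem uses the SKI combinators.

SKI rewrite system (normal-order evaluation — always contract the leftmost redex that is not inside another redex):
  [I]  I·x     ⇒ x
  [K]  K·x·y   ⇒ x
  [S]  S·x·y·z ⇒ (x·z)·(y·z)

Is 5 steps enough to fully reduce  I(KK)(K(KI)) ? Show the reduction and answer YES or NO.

Answer: YES — reaches normal form K in 2 ≤ 5 steps

Working:
  start: I(KK)(K(KI))
  [1] KK(K(KI))
  [2] K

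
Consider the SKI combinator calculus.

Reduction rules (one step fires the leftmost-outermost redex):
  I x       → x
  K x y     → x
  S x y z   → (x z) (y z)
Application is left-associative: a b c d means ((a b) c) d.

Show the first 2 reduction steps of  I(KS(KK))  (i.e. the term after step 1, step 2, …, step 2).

  start: I(KS(KK))
  [1] KS(KK)
  [2] S

Answer: after 2 steps: S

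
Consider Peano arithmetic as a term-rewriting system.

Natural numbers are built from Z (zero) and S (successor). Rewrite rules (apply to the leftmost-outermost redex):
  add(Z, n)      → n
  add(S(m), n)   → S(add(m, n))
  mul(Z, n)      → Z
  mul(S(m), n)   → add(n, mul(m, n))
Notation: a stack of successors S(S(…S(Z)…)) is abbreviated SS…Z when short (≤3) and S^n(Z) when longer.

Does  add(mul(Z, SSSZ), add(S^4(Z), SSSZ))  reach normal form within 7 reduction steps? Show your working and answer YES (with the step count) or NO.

Answer: YES — reaches normal form S^7(Z) in 7 ≤ 7 steps

Working:
  start: add(mul(Z, SSSZ), add(S^4(Z), SSSZ))
  →1  add(Z, add(S^4(Z), SSSZ))
  →2  add(S^4(Z), SSSZ)
  →3  S(add(SSSZ, SSSZ))
  →4  S(S(add(SSZ, SSSZ)))
  →5  S(S(S(add(SZ, SSSZ))))
  →6  S(S(S(S(add(Z, SSSZ)))))
  →7  S^7(Z)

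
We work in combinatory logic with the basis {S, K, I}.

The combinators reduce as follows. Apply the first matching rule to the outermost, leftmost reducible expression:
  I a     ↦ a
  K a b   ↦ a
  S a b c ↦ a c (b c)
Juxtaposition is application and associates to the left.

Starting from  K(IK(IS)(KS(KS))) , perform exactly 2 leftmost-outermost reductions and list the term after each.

Answer: after 2 steps: K(IS)

Reduction:
  start: K(IK(IS)(KS(KS)))
  step 1: K(K(IS)(KS(KS)))
  step 2: K(IS)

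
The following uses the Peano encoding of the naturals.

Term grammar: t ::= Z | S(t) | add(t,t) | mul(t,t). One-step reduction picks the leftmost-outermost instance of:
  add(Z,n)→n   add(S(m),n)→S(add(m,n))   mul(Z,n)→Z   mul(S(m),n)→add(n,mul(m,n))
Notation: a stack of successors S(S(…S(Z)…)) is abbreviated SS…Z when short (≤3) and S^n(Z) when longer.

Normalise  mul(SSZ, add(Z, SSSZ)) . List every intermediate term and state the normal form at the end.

  start: mul(SSZ, add(Z, SSSZ))
  →1  add(add(Z, SSSZ), mul(SZ, add(Z, SSSZ)))
  →2  add(SSSZ, mul(SZ, add(Z, SSSZ)))
  →3  S(add(SSZ, mul(SZ, add(Z, SSSZ))))
  →4  S(S(add(SZ, mul(SZ, add(Z, SSSZ)))))
  →5  S(S(S(add(Z, mul(SZ, add(Z, SSSZ))))))
  →6  S(S(S(mul(SZ, add(Z, SSSZ)))))
  →7  S(S(S(add(add(Z, SSSZ), mul(Z, add(Z, SSSZ))))))
  →8  S(S(S(add(SSSZ, mul(Z, add(Z, SSSZ))))))
  →9  S(S(S(S(add(SSZ, mul(Z, add(Z, SSSZ)))))))
  →10  S(S(S(S(S(add(SZ, mul(Z, add(Z, SSSZ))))))))
  →11  S(S(S(S(S(S(add(Z, mul(Z, add(Z, SSSZ)))))))))
  →12  S(S(S(S(S(S(mul(Z, add(Z, SSSZ))))))))
  →13  S^6(Z)

Answer: normal form = S^6(Z)  (in 13 steps)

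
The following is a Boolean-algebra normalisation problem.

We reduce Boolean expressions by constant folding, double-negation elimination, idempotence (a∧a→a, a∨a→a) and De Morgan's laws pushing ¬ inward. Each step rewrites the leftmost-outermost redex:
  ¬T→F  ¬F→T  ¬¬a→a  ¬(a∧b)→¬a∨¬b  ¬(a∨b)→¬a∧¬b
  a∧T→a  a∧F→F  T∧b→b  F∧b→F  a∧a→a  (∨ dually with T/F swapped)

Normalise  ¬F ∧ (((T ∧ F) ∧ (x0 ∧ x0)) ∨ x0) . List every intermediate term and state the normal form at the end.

Answer: normal form = x0  (in 5 steps)

Reduction:
  start: ¬F ∧ (((T ∧ F) ∧ (x0 ∧ x0)) ∨ x0)
  step 1: T ∧ (((T ∧ F) ∧ (x0 ∧ x0)) ∨ x0)
  step 2: ((T ∧ F) ∧ (x0 ∧ x0)) ∨ x0
  step 3: (F ∧ (x0 ∧ x0)) ∨ x0
  step 4: F ∨ x0
  step 5: x0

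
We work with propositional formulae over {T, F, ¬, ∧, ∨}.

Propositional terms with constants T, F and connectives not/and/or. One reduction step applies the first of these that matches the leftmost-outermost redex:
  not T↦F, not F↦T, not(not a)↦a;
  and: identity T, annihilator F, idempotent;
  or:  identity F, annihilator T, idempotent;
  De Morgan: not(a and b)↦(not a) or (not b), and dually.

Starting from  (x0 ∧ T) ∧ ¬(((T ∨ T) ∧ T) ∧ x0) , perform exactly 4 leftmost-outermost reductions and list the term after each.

  start: (x0 ∧ T) ∧ ¬(((T ∨ T) ∧ T) ∧ x0)
  [1] x0 ∧ ¬(((T ∨ T) ∧ T) ∧ x0)
  [2] x0 ∧ (¬((T ∨ T) ∧ T) ∨ ¬x0)
  [3] x0 ∧ ((¬(T ∨ T) ∨ ¬T) ∨ ¬x0)
  [4] x0 ∧ (((¬T ∧ ¬T) ∨ ¬T) ∨ ¬x0)

Answer: after 4 steps: x0 ∧ (((¬T ∧ ¬T) ∨ ¬T) ∨ ¬x0)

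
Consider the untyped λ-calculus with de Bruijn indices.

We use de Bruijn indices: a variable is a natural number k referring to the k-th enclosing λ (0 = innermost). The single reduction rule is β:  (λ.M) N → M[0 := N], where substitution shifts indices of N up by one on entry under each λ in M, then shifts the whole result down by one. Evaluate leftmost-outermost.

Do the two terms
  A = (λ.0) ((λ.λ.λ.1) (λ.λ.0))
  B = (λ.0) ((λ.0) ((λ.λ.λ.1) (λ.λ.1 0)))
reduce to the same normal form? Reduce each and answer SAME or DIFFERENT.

Term A:
  start: (λ.0) ((λ.λ.λ.1) (λ.λ.0))
  [1] (λ.λ.λ.1) (λ.λ.0)
  [2] λ.λ.1

Term B:
  start: (λ.0) ((λ.0) ((λ.λ.λ.1) (λ.λ.1 0)))
  [1] (λ.0) ((λ.λ.λ.1) (λ.λ.1 0))
  [2] (λ.λ.λ.1) (λ.λ.1 0)
  [3] λ.λ.1

Answer: SAME — A ⇓ λ.λ.1, B ⇓ λ.λ.1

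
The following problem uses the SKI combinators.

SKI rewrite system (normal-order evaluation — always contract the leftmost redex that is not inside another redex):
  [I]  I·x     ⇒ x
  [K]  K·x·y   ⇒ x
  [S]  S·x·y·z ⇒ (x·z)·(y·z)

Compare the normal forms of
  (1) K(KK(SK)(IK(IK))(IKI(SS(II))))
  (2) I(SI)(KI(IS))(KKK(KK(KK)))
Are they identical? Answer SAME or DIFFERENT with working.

Term A:
  start: K(KK(SK)(IK(IK))(IKI(SS(II))))
  →1  K(K(IK(IK))(IKI(SS(II))))
  →2  K(IK(IK))
  →3  K(K(IK))
  →4  K(KK)

Term B:
  start: I(SI)(KI(IS))(KKK(KK(KK)))
  →1  SI(KI(IS))(KKK(KK(KK)))
  →2  I(KKK(KK(KK)))(KI(IS)(KKK(KK(KK))))
  →3  KKK(KK(KK))(KI(IS)(KKK(KK(KK))))
  →4  K(KK(KK))(KI(IS)(KKK(KK(KK))))
  →5  KK(KK)
  →6  K

Answer: DIFFERENT — A ⇓ K(KK), B ⇓ K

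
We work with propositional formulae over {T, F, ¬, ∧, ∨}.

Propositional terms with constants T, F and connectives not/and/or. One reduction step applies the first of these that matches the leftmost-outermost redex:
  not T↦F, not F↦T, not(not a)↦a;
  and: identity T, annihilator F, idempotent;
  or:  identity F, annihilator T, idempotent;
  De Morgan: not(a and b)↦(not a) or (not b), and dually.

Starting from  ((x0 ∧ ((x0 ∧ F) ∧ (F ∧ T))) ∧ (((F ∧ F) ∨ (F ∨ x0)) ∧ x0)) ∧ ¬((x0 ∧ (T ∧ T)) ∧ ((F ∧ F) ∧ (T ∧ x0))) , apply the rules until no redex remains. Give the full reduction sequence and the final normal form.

  start: ((x0 ∧ ((x0 ∧ F) ∧ (F ∧ T))) ∧ (((F ∧ F) ∨ (F ∨ x0)) ∧ x0)) ∧ ¬((x0 ∧ (T ∧ T)) ∧ ((F ∧ F) ∧ (T ∧ x0)))
  step 1: ((x0 ∧ (F ∧ (F ∧ T))) ∧ (((F ∧ F) ∨ (F ∨ x0)) ∧ x0)) ∧ ¬((x0 ∧ (T ∧ T)) ∧ ((F ∧ F) ∧ (T ∧ x0)))
  step 2: ((x0 ∧ F) ∧ (((F ∧ F) ∨ (F ∨ x0)) ∧ x0)) ∧ ¬((x0 ∧ (T ∧ T)) ∧ ((F ∧ F) ∧ (T ∧ x0)))
  step 3: (F ∧ (((F ∧ F) ∨ (F ∨ x0)) ∧ x0)) ∧ ¬((x0 ∧ (T ∧ T)) ∧ ((F ∧ F) ∧ (T ∧ x0)))
  step 4: F ∧ ¬((x0 ∧ (T ∧ T)) ∧ ((F ∧ F) ∧ (T ∧ x0)))
  step 5: F

Answer: normal form = F  (in 5 steps)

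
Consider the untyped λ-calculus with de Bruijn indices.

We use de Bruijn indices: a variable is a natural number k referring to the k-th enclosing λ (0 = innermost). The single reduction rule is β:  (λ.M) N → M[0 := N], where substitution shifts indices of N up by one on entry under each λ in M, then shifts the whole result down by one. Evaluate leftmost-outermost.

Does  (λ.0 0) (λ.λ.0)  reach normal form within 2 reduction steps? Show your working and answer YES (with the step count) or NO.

  start: (λ.0 0) (λ.λ.0)
  step 1: (λ.λ.0) (λ.λ.0)
  step 2: λ.0

Answer: YES — reaches normal form λ.0 in 2 ≤ 2 steps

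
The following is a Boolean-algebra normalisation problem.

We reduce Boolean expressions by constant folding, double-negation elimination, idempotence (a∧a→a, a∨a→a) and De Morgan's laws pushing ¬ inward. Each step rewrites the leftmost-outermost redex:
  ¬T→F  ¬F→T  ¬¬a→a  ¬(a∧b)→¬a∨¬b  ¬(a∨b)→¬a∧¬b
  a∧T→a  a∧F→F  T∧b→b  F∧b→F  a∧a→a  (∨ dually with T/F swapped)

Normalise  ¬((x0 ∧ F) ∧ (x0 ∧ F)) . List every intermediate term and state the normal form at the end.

Answer: normal form = T  (in 5 steps)

Derivation:
  start: ¬((x0 ∧ F) ∧ (x0 ∧ F))
  step 1: ¬(x0 ∧ F) ∨ ¬(x0 ∧ F)
  step 2: ¬(x0 ∧ F)
  step 3: ¬x0 ∨ ¬F
  step 4: ¬x0 ∨ T
  step 5: T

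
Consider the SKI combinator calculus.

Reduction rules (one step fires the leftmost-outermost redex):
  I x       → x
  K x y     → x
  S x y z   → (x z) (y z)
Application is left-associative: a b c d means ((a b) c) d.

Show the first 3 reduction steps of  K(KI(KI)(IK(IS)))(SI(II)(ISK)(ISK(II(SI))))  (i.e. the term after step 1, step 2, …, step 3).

  start: K(KI(KI)(IK(IS)))(SI(II)(ISK)(ISK(II(SI))))
  step 1: KI(KI)(IK(IS))
  step 2: I(IK(IS))
  step 3: IK(IS)

Answer: after 3 steps: IK(IS)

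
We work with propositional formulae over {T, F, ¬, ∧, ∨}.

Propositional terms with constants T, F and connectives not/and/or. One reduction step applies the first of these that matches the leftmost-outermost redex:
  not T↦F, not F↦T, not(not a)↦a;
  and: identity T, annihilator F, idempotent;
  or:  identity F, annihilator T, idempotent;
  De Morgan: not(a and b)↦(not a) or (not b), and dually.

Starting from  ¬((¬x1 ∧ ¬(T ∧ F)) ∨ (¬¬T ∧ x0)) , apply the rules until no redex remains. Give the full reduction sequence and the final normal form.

  start: ¬((¬x1 ∧ ¬(T ∧ F)) ∨ (¬¬T ∧ x0))
  →1  ¬(¬x1 ∧ ¬(T ∧ F)) ∧ ¬(¬¬T ∧ x0)
  →2  (¬¬x1 ∨ ¬¬(T ∧ F)) ∧ ¬(¬¬T ∧ x0)
  →3  (x1 ∨ ¬¬(T ∧ F)) ∧ ¬(¬¬T ∧ x0)
  →4  (x1 ∨ (T ∧ F)) ∧ ¬(¬¬T ∧ x0)
  →5  (x1 ∨ F) ∧ ¬(¬¬T ∧ x0)
  →6  x1 ∧ ¬(¬¬T ∧ x0)
  →7  x1 ∧ (¬¬¬T ∨ ¬x0)
  →8  x1 ∧ (¬T ∨ ¬x0)
  →9  x1 ∧ (F ∨ ¬x0)
  →10  x1 ∧ ¬x0

Answer: normal form = x1 ∧ ¬x0  (in 10 steps)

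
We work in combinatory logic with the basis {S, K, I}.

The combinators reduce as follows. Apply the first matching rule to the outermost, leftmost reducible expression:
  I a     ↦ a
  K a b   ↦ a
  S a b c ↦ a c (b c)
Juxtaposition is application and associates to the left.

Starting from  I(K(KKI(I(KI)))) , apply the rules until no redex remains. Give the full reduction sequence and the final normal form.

Answer: normal form = K(K(KI))  (in 3 steps)

Derivation:
  start: I(K(KKI(I(KI))))
  →1  K(KKI(I(KI)))
  →2  K(K(I(KI)))
  →3  K(K(KI))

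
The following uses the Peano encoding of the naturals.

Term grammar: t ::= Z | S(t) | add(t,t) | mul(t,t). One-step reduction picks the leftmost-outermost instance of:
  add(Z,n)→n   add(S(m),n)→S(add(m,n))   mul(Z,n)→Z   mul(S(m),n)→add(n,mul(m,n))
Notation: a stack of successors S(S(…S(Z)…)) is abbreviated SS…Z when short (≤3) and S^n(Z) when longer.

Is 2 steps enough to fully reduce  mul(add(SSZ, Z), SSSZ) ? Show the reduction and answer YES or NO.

Answer: NO — after 2 steps the term is add(SSSZ, mul(add(SZ, Z), SSSZ)), not yet normal

Working:
  start: mul(add(SSZ, Z), SSSZ)
  [1] mul(S(add(SZ, Z)), SSSZ)
  [2] add(SSSZ, mul(add(SZ, Z), SSSZ))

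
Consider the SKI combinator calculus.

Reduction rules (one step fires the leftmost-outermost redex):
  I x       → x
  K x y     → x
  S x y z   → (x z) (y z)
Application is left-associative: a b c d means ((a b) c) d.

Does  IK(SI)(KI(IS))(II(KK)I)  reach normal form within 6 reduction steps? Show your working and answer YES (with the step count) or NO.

  start: IK(SI)(KI(IS))(II(KK)I)
  →1  K(SI)(KI(IS))(II(KK)I)
  →2  SI(II(KK)I)
  →3  SI(I(KK)I)
  →4  SI(KKI)
  →5  SIK

Answer: YES — reaches normal form SIK in 5 ≤ 6 steps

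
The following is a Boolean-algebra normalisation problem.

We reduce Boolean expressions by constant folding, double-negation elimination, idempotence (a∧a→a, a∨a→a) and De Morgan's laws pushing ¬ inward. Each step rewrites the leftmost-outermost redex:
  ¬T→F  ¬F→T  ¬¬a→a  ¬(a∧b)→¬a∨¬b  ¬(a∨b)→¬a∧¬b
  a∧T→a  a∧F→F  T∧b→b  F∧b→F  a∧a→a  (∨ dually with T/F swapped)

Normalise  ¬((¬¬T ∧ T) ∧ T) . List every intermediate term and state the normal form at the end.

Answer: normal form = F  (in 6 steps)

Reduction:
  start: ¬((¬¬T ∧ T) ∧ T)
  step 1: ¬(¬¬T ∧ T) ∨ ¬T
  step 2: (¬¬¬T ∨ ¬T) ∨ ¬T
  step 3: (¬T ∨ ¬T) ∨ ¬T
  step 4: ¬T ∨ ¬T
  step 5: ¬T
  step 6: F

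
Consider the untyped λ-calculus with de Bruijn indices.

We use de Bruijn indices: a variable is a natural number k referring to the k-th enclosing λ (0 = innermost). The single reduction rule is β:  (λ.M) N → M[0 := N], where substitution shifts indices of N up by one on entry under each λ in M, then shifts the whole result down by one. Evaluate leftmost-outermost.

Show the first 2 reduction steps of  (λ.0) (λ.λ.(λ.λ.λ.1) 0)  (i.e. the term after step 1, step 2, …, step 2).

  start: (λ.0) (λ.λ.(λ.λ.λ.1) 0)
  [1] λ.λ.(λ.λ.λ.1) 0
  [2] λ.λ.λ.λ.1

Answer: after 2 steps: λ.λ.λ.λ.1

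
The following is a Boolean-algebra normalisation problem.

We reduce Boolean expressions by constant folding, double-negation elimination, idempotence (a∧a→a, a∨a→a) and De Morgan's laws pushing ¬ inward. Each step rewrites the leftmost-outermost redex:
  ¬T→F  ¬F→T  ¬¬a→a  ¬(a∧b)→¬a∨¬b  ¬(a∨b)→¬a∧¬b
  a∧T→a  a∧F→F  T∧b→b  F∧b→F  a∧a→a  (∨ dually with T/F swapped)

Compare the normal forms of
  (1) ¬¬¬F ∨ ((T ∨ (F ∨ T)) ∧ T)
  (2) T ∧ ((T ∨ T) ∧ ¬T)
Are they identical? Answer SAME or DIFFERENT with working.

Answer: DIFFERENT — A ⇓ T, B ⇓ F

Reduction:
Term A:
  start: ¬¬¬F ∨ ((T ∨ (F ∨ T)) ∧ T)
  →1  ¬F ∨ ((T ∨ (F ∨ T)) ∧ T)
  →2  T ∨ ((T ∨ (F ∨ T)) ∧ T)
  →3  T

Term B:
  start: T ∧ ((T ∨ T) ∧ ¬T)
  →1  (T ∨ T) ∧ ¬T
  →2  T ∧ ¬T
  →3  ¬T
  →4  F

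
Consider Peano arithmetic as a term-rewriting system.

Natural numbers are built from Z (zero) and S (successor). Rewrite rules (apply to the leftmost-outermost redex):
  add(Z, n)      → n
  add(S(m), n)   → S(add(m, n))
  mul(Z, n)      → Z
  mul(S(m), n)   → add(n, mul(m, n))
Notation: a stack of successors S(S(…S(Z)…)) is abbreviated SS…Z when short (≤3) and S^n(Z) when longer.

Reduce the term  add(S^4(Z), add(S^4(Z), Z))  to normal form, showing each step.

  start: add(S^4(Z), add(S^4(Z), Z))
  step 1: S(add(SSSZ, add(S^4(Z), Z)))
  step 2: S(S(add(SSZ, add(S^4(Z), Z))))
  step 3: S(S(S(add(SZ, add(S^4(Z), Z)))))
  step 4: S(S(S(S(add(Z, add(S^4(Z), Z))))))
  step 5: S(S(S(S(add(S^4(Z), Z)))))
  step 6: S(S(S(S(S(add(SSSZ, Z))))))
  step 7: S(S(S(S(S(S(add(SSZ, Z)))))))
  step 8: S(S(S(S(S(S(S(add(SZ, Z))))))))
  step 9: S(S(S(S(S(S(S(S(add(Z, Z)))))))))
  step 10: S^8(Z)

Answer: normal form = S^8(Z)  (in 10 steps)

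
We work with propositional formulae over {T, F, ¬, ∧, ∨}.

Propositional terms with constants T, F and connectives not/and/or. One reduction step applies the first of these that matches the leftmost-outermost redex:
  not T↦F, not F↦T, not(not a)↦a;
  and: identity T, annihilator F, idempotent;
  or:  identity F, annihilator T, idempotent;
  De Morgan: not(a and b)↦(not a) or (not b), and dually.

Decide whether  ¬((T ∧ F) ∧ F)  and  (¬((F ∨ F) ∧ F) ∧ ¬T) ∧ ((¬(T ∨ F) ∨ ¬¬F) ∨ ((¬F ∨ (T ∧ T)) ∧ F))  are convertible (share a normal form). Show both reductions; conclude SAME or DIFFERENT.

Term A:
  start: ¬((T ∧ F) ∧ F)
  [1] ¬(T ∧ F) ∨ ¬F
  [2] (¬T ∨ ¬F) ∨ ¬F
  [3] (F ∨ ¬F) ∨ ¬F
  [4] ¬F ∨ ¬F
  [5] ¬F
  [6] T

Term B:
  start: (¬((F ∨ F) ∧ F) ∧ ¬T) ∧ ((¬(T ∨ F) ∨ ¬¬F) ∨ ((¬F ∨ (T ∧ T)) ∧ F))
  [1] ((¬(F ∨ F) ∨ ¬F) ∧ ¬T) ∧ ((¬(T ∨ F) ∨ ¬¬F) ∨ ((¬F ∨ (T ∧ T)) ∧ F))
  [2] (((¬F ∧ ¬F) ∨ ¬F) ∧ ¬T) ∧ ((¬(T ∨ F) ∨ ¬¬F) ∨ ((¬F ∨ (T ∧ T)) ∧ F))
  [3] ((¬F ∨ ¬F) ∧ ¬T) ∧ ((¬(T ∨ F) ∨ ¬¬F) ∨ ((¬F ∨ (T ∧ T)) ∧ F))
  [4] (¬F ∧ ¬T) ∧ ((¬(T ∨ F) ∨ ¬¬F) ∨ ((¬F ∨ (T ∧ T)) ∧ F))
  [5] (T ∧ ¬T) ∧ ((¬(T ∨ F) ∨ ¬¬F) ∨ ((¬F ∨ (T ∧ T)) ∧ F))
  [6] ¬T ∧ ((¬(T ∨ F) ∨ ¬¬F) ∨ ((¬F ∨ (T ∧ T)) ∧ F))
  [7] F ∧ ((¬(T ∨ F) ∨ ¬¬F) ∨ ((¬F ∨ (T ∧ T)) ∧ F))
  [8] F

Answer: DIFFERENT — A ⇓ T, B ⇓ F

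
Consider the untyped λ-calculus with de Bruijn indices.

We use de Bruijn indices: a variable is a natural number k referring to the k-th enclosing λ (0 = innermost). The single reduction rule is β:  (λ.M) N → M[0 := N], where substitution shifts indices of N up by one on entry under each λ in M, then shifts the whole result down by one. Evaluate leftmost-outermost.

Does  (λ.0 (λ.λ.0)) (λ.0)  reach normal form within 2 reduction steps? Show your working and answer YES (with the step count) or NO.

Answer: YES — reaches normal form λ.λ.0 in 2 ≤ 2 steps

Derivation:
  start: (λ.0 (λ.λ.0)) (λ.0)
  step 1: (λ.0) (λ.λ.0)
  step 2: λ.λ.0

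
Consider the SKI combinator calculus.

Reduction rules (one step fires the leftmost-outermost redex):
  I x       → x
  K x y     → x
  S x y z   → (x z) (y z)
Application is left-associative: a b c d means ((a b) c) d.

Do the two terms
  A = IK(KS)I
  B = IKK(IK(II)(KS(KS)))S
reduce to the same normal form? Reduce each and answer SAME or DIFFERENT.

Term A:
  start: IK(KS)I
  step 1: K(KS)I
  step 2: KS

Term B:
  start: IKK(IK(II)(KS(KS)))S
  step 1: KK(IK(II)(KS(KS)))S
  step 2: KS

Answer: SAME — A ⇓ KS, B ⇓ KS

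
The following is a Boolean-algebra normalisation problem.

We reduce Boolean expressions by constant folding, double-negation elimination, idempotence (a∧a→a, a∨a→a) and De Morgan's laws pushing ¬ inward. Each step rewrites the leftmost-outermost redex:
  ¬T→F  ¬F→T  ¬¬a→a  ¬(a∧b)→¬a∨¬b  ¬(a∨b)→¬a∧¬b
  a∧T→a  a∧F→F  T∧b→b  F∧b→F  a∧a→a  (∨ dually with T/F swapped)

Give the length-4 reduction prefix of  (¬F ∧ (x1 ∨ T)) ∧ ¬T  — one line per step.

  start: (¬F ∧ (x1 ∨ T)) ∧ ¬T
  [1] (T ∧ (x1 ∨ T)) ∧ ¬T
  [2] (x1 ∨ T) ∧ ¬T
  [3] T ∧ ¬T
  [4] ¬T

Answer: after 4 steps: ¬T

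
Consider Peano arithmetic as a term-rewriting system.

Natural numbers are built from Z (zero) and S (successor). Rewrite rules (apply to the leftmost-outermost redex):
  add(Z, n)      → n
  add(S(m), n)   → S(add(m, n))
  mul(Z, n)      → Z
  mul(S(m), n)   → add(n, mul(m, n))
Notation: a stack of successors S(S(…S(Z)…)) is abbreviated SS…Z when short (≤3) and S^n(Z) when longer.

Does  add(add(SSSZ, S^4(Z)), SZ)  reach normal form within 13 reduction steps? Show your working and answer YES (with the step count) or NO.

  start: add(add(SSSZ, S^4(Z)), SZ)
  [1] add(S(add(SSZ, S^4(Z))), SZ)
  [2] S(add(add(SSZ, S^4(Z)), SZ))
  [3] S(add(S(add(SZ, S^4(Z))), SZ))
  [4] S(S(add(add(SZ, S^4(Z)), SZ)))
  [5] S(S(add(S(add(Z, S^4(Z))), SZ)))
  [6] S(S(S(add(add(Z, S^4(Z)), SZ))))
  [7] S(S(S(add(S^4(Z), SZ))))
  [8] S(S(S(S(add(SSSZ, SZ)))))
  [9] S(S(S(S(S(add(SSZ, SZ))))))
  [10] S(S(S(S(S(S(add(SZ, SZ)))))))
  [11] S(S(S(S(S(S(S(add(Z, SZ))))))))
  [12] S^8(Z)

Answer: YES — reaches normal form S^8(Z) in 12 ≤ 13 steps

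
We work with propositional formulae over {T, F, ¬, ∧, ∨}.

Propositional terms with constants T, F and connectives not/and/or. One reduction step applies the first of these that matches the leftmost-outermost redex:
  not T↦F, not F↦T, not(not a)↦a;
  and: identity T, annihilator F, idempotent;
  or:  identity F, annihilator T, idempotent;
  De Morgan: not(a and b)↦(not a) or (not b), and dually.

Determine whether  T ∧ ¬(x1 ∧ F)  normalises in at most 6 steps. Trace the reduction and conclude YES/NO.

  start: T ∧ ¬(x1 ∧ F)
  →1  ¬(x1 ∧ F)
  →2  ¬x1 ∨ ¬F
  →3  ¬x1 ∨ T
  →4  T

Answer: YES — reaches normal form T in 4 ≤ 6 steps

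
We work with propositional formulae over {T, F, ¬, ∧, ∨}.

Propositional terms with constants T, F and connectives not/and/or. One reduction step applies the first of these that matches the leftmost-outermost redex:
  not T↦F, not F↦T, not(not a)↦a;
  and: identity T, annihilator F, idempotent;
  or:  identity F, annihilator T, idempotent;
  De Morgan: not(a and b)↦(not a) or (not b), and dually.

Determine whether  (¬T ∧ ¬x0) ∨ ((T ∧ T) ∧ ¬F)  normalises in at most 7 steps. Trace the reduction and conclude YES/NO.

  start: (¬T ∧ ¬x0) ∨ ((T ∧ T) ∧ ¬F)
  →1  (F ∧ ¬x0) ∨ ((T ∧ T) ∧ ¬F)
  →2  F ∨ ((T ∧ T) ∧ ¬F)
  →3  (T ∧ T) ∧ ¬F
  →4  T ∧ ¬F
  →5  ¬F
  →6  T

Answer: YES — reaches normal form T in 6 ≤ 7 steps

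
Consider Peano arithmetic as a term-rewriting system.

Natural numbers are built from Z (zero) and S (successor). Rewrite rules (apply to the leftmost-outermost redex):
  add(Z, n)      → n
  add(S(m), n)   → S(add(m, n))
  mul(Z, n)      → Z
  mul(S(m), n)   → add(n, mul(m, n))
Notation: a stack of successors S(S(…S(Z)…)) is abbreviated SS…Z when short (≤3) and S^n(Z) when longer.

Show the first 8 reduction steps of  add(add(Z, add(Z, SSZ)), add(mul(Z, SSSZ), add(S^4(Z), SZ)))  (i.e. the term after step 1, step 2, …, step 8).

  start: add(add(Z, add(Z, SSZ)), add(mul(Z, SSSZ), add(S^4(Z), SZ)))
  step 1: add(add(Z, SSZ), add(mul(Z, SSSZ), add(S^4(Z), SZ)))
  step 2: add(SSZ, add(mul(Z, SSSZ), add(S^4(Z), SZ)))
  step 3: S(add(SZ, add(mul(Z, SSSZ), add(S^4(Z), SZ))))
  step 4: S(S(add(Z, add(mul(Z, SSSZ), add(S^4(Z), SZ)))))
  step 5: S(S(add(mul(Z, SSSZ), add(S^4(Z), SZ))))
  step 6: S(S(add(Z, add(S^4(Z), SZ))))
  step 7: S(S(add(S^4(Z), SZ)))
  step 8: S(S(S(add(SSSZ, SZ))))

Answer: after 8 steps: S(S(S(add(SSSZ, SZ))))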